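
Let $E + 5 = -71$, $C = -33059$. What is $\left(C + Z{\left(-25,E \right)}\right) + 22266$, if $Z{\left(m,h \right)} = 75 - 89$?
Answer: $-10807$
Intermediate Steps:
$E = -76$ ($E = -5 - 71 = -76$)
$Z{\left(m,h \right)} = -14$ ($Z{\left(m,h \right)} = 75 - 89 = -14$)
$\left(C + Z{\left(-25,E \right)}\right) + 22266 = \left(-33059 - 14\right) + 22266 = -33073 + 22266 = -10807$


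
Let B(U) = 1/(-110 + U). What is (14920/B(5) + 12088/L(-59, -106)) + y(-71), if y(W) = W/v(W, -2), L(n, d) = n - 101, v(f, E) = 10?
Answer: -31333653/20 ≈ -1.5667e+6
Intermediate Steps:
L(n, d) = -101 + n
y(W) = W/10
(14920/B(5) + 12088/L(-59, -106)) + y(-71) = (14920/(1/(-110 + 5)) + 12088/(-101 - 59)) + (1/10)*(-71) = (14920/(1/(-105)) + 12088/(-160)) - 71/10 = (14920/(-1/105) + 12088*(-1/160)) - 71/10 = (14920*(-105) - 1511/20) - 71/10 = (-1566600 - 1511/20) - 71/10 = -31333511/20 - 71/10 = -31333653/20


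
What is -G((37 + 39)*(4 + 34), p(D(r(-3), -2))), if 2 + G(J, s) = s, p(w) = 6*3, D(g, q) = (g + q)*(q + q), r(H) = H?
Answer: -16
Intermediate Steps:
D(g, q) = 2*q*(g + q) (D(g, q) = (g + q)*(2*q) = 2*q*(g + q))
p(w) = 18
G(J, s) = -2 + s
-G((37 + 39)*(4 + 34), p(D(r(-3), -2))) = -(-2 + 18) = -1*16 = -16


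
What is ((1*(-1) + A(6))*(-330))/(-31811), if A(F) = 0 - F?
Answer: -2310/31811 ≈ -0.072616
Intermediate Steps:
A(F) = -F
((1*(-1) + A(6))*(-330))/(-31811) = ((1*(-1) - 1*6)*(-330))/(-31811) = ((-1 - 6)*(-330))*(-1/31811) = -7*(-330)*(-1/31811) = 2310*(-1/31811) = -2310/31811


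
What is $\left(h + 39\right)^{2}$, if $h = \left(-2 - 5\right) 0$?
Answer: $1521$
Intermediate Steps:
$h = 0$ ($h = \left(-7\right) 0 = 0$)
$\left(h + 39\right)^{2} = \left(0 + 39\right)^{2} = 39^{2} = 1521$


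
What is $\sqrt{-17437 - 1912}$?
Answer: $i \sqrt{19349} \approx 139.1 i$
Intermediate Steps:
$\sqrt{-17437 - 1912} = \sqrt{-19349} = i \sqrt{19349}$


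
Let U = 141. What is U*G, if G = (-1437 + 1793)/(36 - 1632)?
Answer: -4183/133 ≈ -31.451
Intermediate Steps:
G = -89/399 (G = 356/(-1596) = 356*(-1/1596) = -89/399 ≈ -0.22306)
U*G = 141*(-89/399) = -4183/133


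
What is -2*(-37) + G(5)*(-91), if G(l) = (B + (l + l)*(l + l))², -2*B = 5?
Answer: -3459979/4 ≈ -8.6500e+5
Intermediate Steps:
B = -5/2 (B = -½*5 = -5/2 ≈ -2.5000)
G(l) = (-5/2 + 4*l²)² (G(l) = (-5/2 + (l + l)*(l + l))² = (-5/2 + (2*l)*(2*l))² = (-5/2 + 4*l²)²)
-2*(-37) + G(5)*(-91) = -2*(-37) + ((-5 + 8*5²)²/4)*(-91) = 74 + ((-5 + 8*25)²/4)*(-91) = 74 + ((-5 + 200)²/4)*(-91) = 74 + ((¼)*195²)*(-91) = 74 + ((¼)*38025)*(-91) = 74 + (38025/4)*(-91) = 74 - 3460275/4 = -3459979/4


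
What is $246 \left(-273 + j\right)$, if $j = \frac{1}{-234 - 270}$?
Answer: $- \frac{5641313}{84} \approx -67159.0$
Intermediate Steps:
$j = - \frac{1}{504}$ ($j = \frac{1}{-504} = - \frac{1}{504} \approx -0.0019841$)
$246 \left(-273 + j\right) = 246 \left(-273 - \frac{1}{504}\right) = 246 \left(- \frac{137593}{504}\right) = - \frac{5641313}{84}$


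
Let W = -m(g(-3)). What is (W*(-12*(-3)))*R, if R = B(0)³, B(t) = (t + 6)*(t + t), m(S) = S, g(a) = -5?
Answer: 0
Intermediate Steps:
W = 5 (W = -1*(-5) = 5)
B(t) = 2*t*(6 + t) (B(t) = (6 + t)*(2*t) = 2*t*(6 + t))
R = 0 (R = (2*0*(6 + 0))³ = (2*0*6)³ = 0³ = 0)
(W*(-12*(-3)))*R = (5*(-12*(-3)))*0 = (5*36)*0 = 180*0 = 0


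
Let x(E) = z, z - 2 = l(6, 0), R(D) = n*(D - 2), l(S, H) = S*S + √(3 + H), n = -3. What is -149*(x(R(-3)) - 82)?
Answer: 6556 - 149*√3 ≈ 6297.9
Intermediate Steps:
l(S, H) = S² + √(3 + H)
R(D) = 6 - 3*D (R(D) = -3*(D - 2) = -3*(-2 + D) = 6 - 3*D)
z = 38 + √3 (z = 2 + (6² + √(3 + 0)) = 2 + (36 + √3) = 38 + √3 ≈ 39.732)
x(E) = 38 + √3
-149*(x(R(-3)) - 82) = -149*((38 + √3) - 82) = -149*(-44 + √3) = 6556 - 149*√3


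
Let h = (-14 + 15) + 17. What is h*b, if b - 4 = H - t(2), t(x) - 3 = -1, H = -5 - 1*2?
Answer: -90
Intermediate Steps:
H = -7 (H = -5 - 2 = -7)
t(x) = 2 (t(x) = 3 - 1 = 2)
h = 18 (h = 1 + 17 = 18)
b = -5 (b = 4 + (-7 - 1*2) = 4 + (-7 - 2) = 4 - 9 = -5)
h*b = 18*(-5) = -90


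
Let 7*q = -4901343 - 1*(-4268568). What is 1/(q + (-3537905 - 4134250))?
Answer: -7/54337860 ≈ -1.2882e-7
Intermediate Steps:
q = -632775/7 (q = (-4901343 - 1*(-4268568))/7 = (-4901343 + 4268568)/7 = (⅐)*(-632775) = -632775/7 ≈ -90396.)
1/(q + (-3537905 - 4134250)) = 1/(-632775/7 + (-3537905 - 4134250)) = 1/(-632775/7 - 7672155) = 1/(-54337860/7) = -7/54337860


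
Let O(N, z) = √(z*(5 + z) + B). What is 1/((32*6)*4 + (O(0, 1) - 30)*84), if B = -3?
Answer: -73/127014 - 7*√3/254028 ≈ -0.00062247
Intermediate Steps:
O(N, z) = √(-3 + z*(5 + z)) (O(N, z) = √(z*(5 + z) - 3) = √(-3 + z*(5 + z)))
1/((32*6)*4 + (O(0, 1) - 30)*84) = 1/((32*6)*4 + (√(-3 + 1² + 5*1) - 30)*84) = 1/(192*4 + (√(-3 + 1 + 5) - 30)*84) = 1/(768 + (√3 - 30)*84) = 1/(768 + (-30 + √3)*84) = 1/(768 + (-2520 + 84*√3)) = 1/(-1752 + 84*√3)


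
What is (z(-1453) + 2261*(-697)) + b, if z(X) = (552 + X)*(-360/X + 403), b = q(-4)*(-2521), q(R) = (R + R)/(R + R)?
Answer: -2821383433/1453 ≈ -1.9418e+6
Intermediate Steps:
q(R) = 1 (q(R) = (2*R)/((2*R)) = (2*R)*(1/(2*R)) = 1)
b = -2521 (b = 1*(-2521) = -2521)
z(X) = (403 - 360/X)*(552 + X) (z(X) = (552 + X)*(403 - 360/X) = (403 - 360/X)*(552 + X))
(z(-1453) + 2261*(-697)) + b = ((222096 - 198720/(-1453) + 403*(-1453)) + 2261*(-697)) - 2521 = ((222096 - 198720*(-1/1453) - 585559) - 1575917) - 2521 = ((222096 + 198720/1453 - 585559) - 1575917) - 2521 = (-527913019/1453 - 1575917) - 2521 = -2817720420/1453 - 2521 = -2821383433/1453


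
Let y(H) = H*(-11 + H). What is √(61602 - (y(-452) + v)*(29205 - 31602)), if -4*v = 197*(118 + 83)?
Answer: √1911870687/2 ≈ 21862.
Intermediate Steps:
v = -39597/4 (v = -197*(118 + 83)/4 = -197*201/4 = -¼*39597 = -39597/4 ≈ -9899.3)
√(61602 - (y(-452) + v)*(29205 - 31602)) = √(61602 - (-452*(-11 - 452) - 39597/4)*(29205 - 31602)) = √(61602 - (-452*(-463) - 39597/4)*(-2397)) = √(61602 - (209276 - 39597/4)*(-2397)) = √(61602 - 797507*(-2397)/4) = √(61602 - 1*(-1911624279/4)) = √(61602 + 1911624279/4) = √(1911870687/4) = √1911870687/2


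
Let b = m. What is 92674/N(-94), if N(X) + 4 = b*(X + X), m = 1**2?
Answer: -46337/96 ≈ -482.68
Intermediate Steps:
m = 1
b = 1
N(X) = -4 + 2*X (N(X) = -4 + 1*(X + X) = -4 + 1*(2*X) = -4 + 2*X)
92674/N(-94) = 92674/(-4 + 2*(-94)) = 92674/(-4 - 188) = 92674/(-192) = 92674*(-1/192) = -46337/96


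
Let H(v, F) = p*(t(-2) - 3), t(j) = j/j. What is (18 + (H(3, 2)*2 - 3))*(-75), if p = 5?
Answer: 375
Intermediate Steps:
t(j) = 1
H(v, F) = -10 (H(v, F) = 5*(1 - 3) = 5*(-2) = -10)
(18 + (H(3, 2)*2 - 3))*(-75) = (18 + (-10*2 - 3))*(-75) = (18 + (-20 - 3))*(-75) = (18 - 23)*(-75) = -5*(-75) = 375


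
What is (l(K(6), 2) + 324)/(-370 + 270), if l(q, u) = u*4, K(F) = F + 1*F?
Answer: -83/25 ≈ -3.3200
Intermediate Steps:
K(F) = 2*F (K(F) = F + F = 2*F)
l(q, u) = 4*u
(l(K(6), 2) + 324)/(-370 + 270) = (4*2 + 324)/(-370 + 270) = (8 + 324)/(-100) = 332*(-1/100) = -83/25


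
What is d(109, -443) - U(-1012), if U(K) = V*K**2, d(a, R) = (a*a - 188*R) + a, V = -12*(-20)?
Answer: -245699286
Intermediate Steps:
V = 240
d(a, R) = a + a**2 - 188*R (d(a, R) = (a**2 - 188*R) + a = a + a**2 - 188*R)
U(K) = 240*K**2
d(109, -443) - U(-1012) = (109 + 109**2 - 188*(-443)) - 240*(-1012)**2 = (109 + 11881 + 83284) - 240*1024144 = 95274 - 1*245794560 = 95274 - 245794560 = -245699286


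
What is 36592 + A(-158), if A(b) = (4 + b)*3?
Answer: 36130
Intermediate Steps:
A(b) = 12 + 3*b
36592 + A(-158) = 36592 + (12 + 3*(-158)) = 36592 + (12 - 474) = 36592 - 462 = 36130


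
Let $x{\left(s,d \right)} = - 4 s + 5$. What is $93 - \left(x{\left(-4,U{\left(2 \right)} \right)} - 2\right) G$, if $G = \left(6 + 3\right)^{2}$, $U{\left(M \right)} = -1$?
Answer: $-1446$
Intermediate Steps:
$G = 81$ ($G = 9^{2} = 81$)
$x{\left(s,d \right)} = 5 - 4 s$
$93 - \left(x{\left(-4,U{\left(2 \right)} \right)} - 2\right) G = 93 - \left(\left(5 - -16\right) - 2\right) 81 = 93 - \left(\left(5 + 16\right) - 2\right) 81 = 93 - \left(21 - 2\right) 81 = 93 - 19 \cdot 81 = 93 - 1539 = -1446$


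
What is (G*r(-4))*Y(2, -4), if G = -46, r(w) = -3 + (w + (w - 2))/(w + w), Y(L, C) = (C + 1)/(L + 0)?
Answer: -483/4 ≈ -120.75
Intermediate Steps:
Y(L, C) = (1 + C)/L
r(w) = -3 + (-2 + 2*w)/(2*w) (r(w) = -3 + (w + (-2 + w))/((2*w)) = -3 + (-2 + 2*w)*(1/(2*w)) = -3 + (-2 + 2*w)/(2*w))
(G*r(-4))*Y(2, -4) = (-46*(-2 - 1/(-4)))*((1 - 4)/2) = (-46*(-2 - 1*(-1/4)))*((1/2)*(-3)) = -46*(-2 + 1/4)*(-3/2) = -46*(-7/4)*(-3/2) = (161/2)*(-3/2) = -483/4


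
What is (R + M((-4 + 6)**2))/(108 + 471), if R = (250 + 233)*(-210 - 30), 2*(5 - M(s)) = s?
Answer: -38639/193 ≈ -200.20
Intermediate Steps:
M(s) = 5 - s/2
R = -115920 (R = 483*(-240) = -115920)
(R + M((-4 + 6)**2))/(108 + 471) = (-115920 + (5 - (-4 + 6)**2/2))/(108 + 471) = (-115920 + (5 - 1/2*2**2))/579 = (-115920 + (5 - 1/2*4))*(1/579) = (-115920 + (5 - 2))*(1/579) = (-115920 + 3)*(1/579) = -115917*1/579 = -38639/193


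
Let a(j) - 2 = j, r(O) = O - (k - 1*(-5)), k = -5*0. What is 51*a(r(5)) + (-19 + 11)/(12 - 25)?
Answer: 1334/13 ≈ 102.62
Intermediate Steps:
k = 0
r(O) = -5 + O (r(O) = O - (0 - 1*(-5)) = O - (0 + 5) = O - 1*5 = O - 5 = -5 + O)
a(j) = 2 + j
51*a(r(5)) + (-19 + 11)/(12 - 25) = 51*(2 + (-5 + 5)) + (-19 + 11)/(12 - 25) = 51*(2 + 0) - 8/(-13) = 51*2 - 8*(-1/13) = 102 + 8/13 = 1334/13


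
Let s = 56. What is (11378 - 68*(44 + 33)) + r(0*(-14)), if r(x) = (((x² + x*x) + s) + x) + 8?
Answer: 6206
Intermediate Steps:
r(x) = 64 + x + 2*x² (r(x) = (((x² + x*x) + 56) + x) + 8 = (((x² + x²) + 56) + x) + 8 = ((2*x² + 56) + x) + 8 = ((56 + 2*x²) + x) + 8 = (56 + x + 2*x²) + 8 = 64 + x + 2*x²)
(11378 - 68*(44 + 33)) + r(0*(-14)) = (11378 - 68*(44 + 33)) + (64 + 0*(-14) + 2*(0*(-14))²) = (11378 - 68*77) + (64 + 0 + 2*0²) = (11378 - 5236) + (64 + 0 + 2*0) = 6142 + (64 + 0 + 0) = 6142 + 64 = 6206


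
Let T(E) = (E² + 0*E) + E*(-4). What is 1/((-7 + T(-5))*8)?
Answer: 1/304 ≈ 0.0032895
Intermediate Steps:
T(E) = E² - 4*E (T(E) = (E² + 0) - 4*E = E² - 4*E)
1/((-7 + T(-5))*8) = 1/((-7 - 5*(-4 - 5))*8) = 1/((-7 - 5*(-9))*8) = 1/((-7 + 45)*8) = 1/(38*8) = 1/304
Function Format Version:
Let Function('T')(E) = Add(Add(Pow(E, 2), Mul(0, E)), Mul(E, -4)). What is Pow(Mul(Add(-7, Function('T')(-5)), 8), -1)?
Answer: Rational(1, 304) ≈ 0.0032895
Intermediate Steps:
Function('T')(E) = Add(Pow(E, 2), Mul(-4, E)) (Function('T')(E) = Add(Add(Pow(E, 2), 0), Mul(-4, E)) = Add(Pow(E, 2), Mul(-4, E)))
Pow(Mul(Add(-7, Function('T')(-5)), 8), -1) = Pow(Mul(Add(-7, Mul(-5, Add(-4, -5))), 8), -1) = Pow(Mul(Add(-7, Mul(-5, -9)), 8), -1) = Pow(Mul(Add(-7, 45), 8), -1) = Pow(Mul(38, 8), -1) = Pow(304, -1) = Rational(1, 304)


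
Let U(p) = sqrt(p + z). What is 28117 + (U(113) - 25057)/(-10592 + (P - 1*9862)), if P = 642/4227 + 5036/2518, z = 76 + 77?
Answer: 810273165831/28816654 - 1409*sqrt(266)/28816654 ≈ 28118.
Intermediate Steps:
z = 153
P = 3032/1409 (P = 642*(1/4227) + 5036*(1/2518) = 214/1409 + 2 = 3032/1409 ≈ 2.1519)
U(p) = sqrt(153 + p) (U(p) = sqrt(p + 153) = sqrt(153 + p))
28117 + (U(113) - 25057)/(-10592 + (P - 1*9862)) = 28117 + (sqrt(153 + 113) - 25057)/(-10592 + (3032/1409 - 1*9862)) = 28117 + (sqrt(266) - 25057)/(-10592 + (3032/1409 - 9862)) = 28117 + (-25057 + sqrt(266))/(-10592 - 13892526/1409) = 28117 + (-25057 + sqrt(266))/(-28816654/1409) = 28117 + (-25057 + sqrt(266))*(-1409/28816654) = 28117 + (35305313/28816654 - 1409*sqrt(266)/28816654) = 810273165831/28816654 - 1409*sqrt(266)/28816654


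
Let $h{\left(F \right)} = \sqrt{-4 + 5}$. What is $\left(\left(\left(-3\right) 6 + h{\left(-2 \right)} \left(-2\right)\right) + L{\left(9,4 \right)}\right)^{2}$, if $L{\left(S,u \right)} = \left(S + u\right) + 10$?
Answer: $9$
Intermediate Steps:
$h{\left(F \right)} = 1$ ($h{\left(F \right)} = \sqrt{1} = 1$)
$L{\left(S,u \right)} = 10 + S + u$
$\left(\left(\left(-3\right) 6 + h{\left(-2 \right)} \left(-2\right)\right) + L{\left(9,4 \right)}\right)^{2} = \left(\left(\left(-3\right) 6 + 1 \left(-2\right)\right) + \left(10 + 9 + 4\right)\right)^{2} = \left(\left(-18 - 2\right) + 23\right)^{2} = \left(-20 + 23\right)^{2} = 3^{2} = 9$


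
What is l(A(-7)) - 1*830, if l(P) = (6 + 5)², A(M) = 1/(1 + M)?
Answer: -709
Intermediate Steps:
l(P) = 121 (l(P) = 11² = 121)
l(A(-7)) - 1*830 = 121 - 1*830 = 121 - 830 = -709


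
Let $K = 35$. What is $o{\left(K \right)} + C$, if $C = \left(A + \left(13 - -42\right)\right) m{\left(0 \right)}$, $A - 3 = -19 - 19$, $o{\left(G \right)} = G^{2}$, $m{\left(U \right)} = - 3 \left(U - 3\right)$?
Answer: $1405$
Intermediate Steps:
$m{\left(U \right)} = 9 - 3 U$ ($m{\left(U \right)} = - 3 \left(-3 + U\right) = 9 - 3 U$)
$A = -35$ ($A = 3 - 38 = -35$)
$C = 180$ ($C = \left(-35 + \left(13 - -42\right)\right) \left(9 - 0\right) = \left(-35 + \left(13 + 42\right)\right) \left(9 + 0\right) = \left(-35 + 55\right) 9 = 20 \cdot 9 = 180$)
$o{\left(K \right)} + C = 35^{2} + 180 = 1225 + 180 = 1405$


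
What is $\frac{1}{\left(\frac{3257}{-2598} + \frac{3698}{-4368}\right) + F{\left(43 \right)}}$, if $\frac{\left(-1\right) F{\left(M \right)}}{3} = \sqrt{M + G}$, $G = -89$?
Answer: $- \frac{3024574280}{602549438781} + \frac{99366170176 i \sqrt{46}}{13858637091963} \approx -0.0050196 + 0.048629 i$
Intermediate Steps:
$F{\left(M \right)} = - 3 \sqrt{-89 + M}$ ($F{\left(M \right)} = - 3 \sqrt{M - 89} = - 3 \sqrt{-89 + M}$)
$\frac{1}{\left(\frac{3257}{-2598} + \frac{3698}{-4368}\right) + F{\left(43 \right)}} = \frac{1}{\left(\frac{3257}{-2598} + \frac{3698}{-4368}\right) - 3 \sqrt{-89 + 43}} = \frac{1}{\left(3257 \left(- \frac{1}{2598}\right) + 3698 \left(- \frac{1}{4368}\right)\right) - 3 \sqrt{-46}} = \frac{1}{\left(- \frac{3257}{2598} - \frac{1849}{2184}\right) - 3 i \sqrt{46}} = \frac{1}{- \frac{662055}{315224} - 3 i \sqrt{46}}$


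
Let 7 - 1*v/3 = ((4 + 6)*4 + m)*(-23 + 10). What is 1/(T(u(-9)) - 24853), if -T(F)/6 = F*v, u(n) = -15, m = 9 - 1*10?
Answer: 1/113927 ≈ 8.7776e-6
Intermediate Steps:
m = -1 (m = 9 - 10 = -1)
v = 1542 (v = 21 - 3*((4 + 6)*4 - 1)*(-23 + 10) = 21 - 3*(10*4 - 1)*(-13) = 21 - 3*(40 - 1)*(-13) = 21 - 117*(-13) = 21 - 3*(-507) = 21 + 1521 = 1542)
T(F) = -9252*F (T(F) = -6*F*1542 = -9252*F)
1/(T(u(-9)) - 24853) = 1/(-9252*(-15) - 24853) = 1/(138780 - 24853) = 1/113927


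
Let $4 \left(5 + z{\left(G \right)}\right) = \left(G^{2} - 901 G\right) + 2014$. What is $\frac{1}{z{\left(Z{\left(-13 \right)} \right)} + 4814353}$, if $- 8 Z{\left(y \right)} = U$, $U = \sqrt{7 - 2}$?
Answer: $\frac{315546109184}{1519307663026979801} - \frac{1845248 \sqrt{5}}{1519307663026979801} \approx 2.0769 \cdot 10^{-7}$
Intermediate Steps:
$U = \sqrt{5} \approx 2.2361$
$Z{\left(y \right)} = - \frac{\sqrt{5}}{8}$
$z{\left(G \right)} = \frac{997}{2} - \frac{901 G}{4} + \frac{G^{2}}{4}$ ($z{\left(G \right)} = -5 + \frac{\left(G^{2} - 901 G\right) + 2014}{4} = -5 + \frac{2014 + G^{2} - 901 G}{4} = -5 + \left(\frac{1007}{2} - \frac{901 G}{4} + \frac{G^{2}}{4}\right) = \frac{997}{2} - \frac{901 G}{4} + \frac{G^{2}}{4}$)
$\frac{1}{z{\left(Z{\left(-13 \right)} \right)} + 4814353} = \frac{1}{\left(\frac{997}{2} - \frac{901 \left(- \frac{\sqrt{5}}{8}\right)}{4} + \frac{\left(- \frac{\sqrt{5}}{8}\right)^{2}}{4}\right) + 4814353} = \frac{1}{\left(\frac{997}{2} + \frac{901 \sqrt{5}}{32} + \frac{1}{4} \cdot \frac{5}{64}\right) + 4814353} = \frac{1}{\left(\frac{997}{2} + \frac{901 \sqrt{5}}{32} + \frac{5}{256}\right) + 4814353} = \frac{1}{\left(\frac{127621}{256} + \frac{901 \sqrt{5}}{32}\right) + 4814353} = \frac{1}{\frac{1232601989}{256} + \frac{901 \sqrt{5}}{32}}$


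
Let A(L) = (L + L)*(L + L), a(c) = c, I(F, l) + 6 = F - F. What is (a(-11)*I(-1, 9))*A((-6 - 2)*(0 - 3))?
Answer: 152064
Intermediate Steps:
I(F, l) = -6 (I(F, l) = -6 + (F - F) = -6 + 0 = -6)
A(L) = 4*L² (A(L) = (2*L)*(2*L) = 4*L²)
(a(-11)*I(-1, 9))*A((-6 - 2)*(0 - 3)) = (-11*(-6))*(4*((-6 - 2)*(0 - 3))²) = 66*(4*(-8*(-3))²) = 66*(4*24²) = 66*(4*576) = 66*2304 = 152064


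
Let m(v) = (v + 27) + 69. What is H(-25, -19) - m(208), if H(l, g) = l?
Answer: -329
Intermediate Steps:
m(v) = 96 + v (m(v) = (27 + v) + 69 = 96 + v)
H(-25, -19) - m(208) = -25 - (96 + 208) = -25 - 1*304 = -25 - 304 = -329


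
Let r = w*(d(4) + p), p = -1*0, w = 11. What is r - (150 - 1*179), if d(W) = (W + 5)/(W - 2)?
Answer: 157/2 ≈ 78.500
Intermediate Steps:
p = 0
d(W) = (5 + W)/(-2 + W)
r = 99/2 (r = 11*((5 + 4)/(-2 + 4) + 0) = 11*(9/2 + 0) = 11*(9/2) = 99/2 ≈ 49.500)
r - (150 - 1*179) = 99/2 - (150 - 1*179) = 99/2 - (150 - 179) = 99/2 - 1*(-29) = 99/2 + 29 = 157/2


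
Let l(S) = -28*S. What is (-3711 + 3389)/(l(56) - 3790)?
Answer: 161/2679 ≈ 0.060097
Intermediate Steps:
(-3711 + 3389)/(l(56) - 3790) = (-3711 + 3389)/(-28*56 - 3790) = -322/(-1568 - 3790) = -322/(-5358) = -322*(-1/5358) = 161/2679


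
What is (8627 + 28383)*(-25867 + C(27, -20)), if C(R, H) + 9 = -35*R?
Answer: -992645210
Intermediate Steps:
C(R, H) = -9 - 35*R
(8627 + 28383)*(-25867 + C(27, -20)) = (8627 + 28383)*(-25867 + (-9 - 35*27)) = 37010*(-25867 + (-9 - 945)) = 37010*(-25867 - 954) = 37010*(-26821) = -992645210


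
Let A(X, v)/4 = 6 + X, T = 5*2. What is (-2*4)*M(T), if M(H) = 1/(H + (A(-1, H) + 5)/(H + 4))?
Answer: -112/165 ≈ -0.67879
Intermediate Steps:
T = 10
A(X, v) = 24 + 4*X (A(X, v) = 4*(6 + X) = 24 + 4*X)
M(H) = 1/(H + 25/(4 + H)) (M(H) = 1/(H + ((24 + 4*(-1)) + 5)/(H + 4)) = 1/(H + ((24 - 4) + 5)/(4 + H)) = 1/(H + (20 + 5)/(4 + H)) = 1/(H + 25/(4 + H)))
(-2*4)*M(T) = (-2*4)*((4 + 10)/(25 + 10² + 4*10)) = -8*14/(25 + 100 + 40) = -8*14/165 = -112/165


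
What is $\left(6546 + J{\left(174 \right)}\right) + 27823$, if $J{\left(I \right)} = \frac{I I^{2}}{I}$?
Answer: $64645$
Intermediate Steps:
$J{\left(I \right)} = I^{2}$ ($J{\left(I \right)} = \frac{I^{3}}{I} = I^{2}$)
$\left(6546 + J{\left(174 \right)}\right) + 27823 = \left(6546 + 174^{2}\right) + 27823 = \left(6546 + 30276\right) + 27823 = 36822 + 27823 = 64645$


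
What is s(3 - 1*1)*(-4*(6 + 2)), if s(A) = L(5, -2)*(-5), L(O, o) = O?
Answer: 800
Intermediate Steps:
s(A) = -25 (s(A) = 5*(-5) = -25)
s(3 - 1*1)*(-4*(6 + 2)) = -(-100)*(6 + 2) = -(-100)*8 = -25*(-32) = 800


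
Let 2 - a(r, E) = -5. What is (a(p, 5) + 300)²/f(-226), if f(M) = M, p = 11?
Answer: -94249/226 ≈ -417.03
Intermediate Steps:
a(r, E) = 7 (a(r, E) = 2 - 1*(-5) = 2 + 5 = 7)
(a(p, 5) + 300)²/f(-226) = (7 + 300)²/(-226) = 307²*(-1/226) = 94249*(-1/226) = -94249/226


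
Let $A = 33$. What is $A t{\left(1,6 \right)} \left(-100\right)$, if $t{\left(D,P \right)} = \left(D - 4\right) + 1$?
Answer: $6600$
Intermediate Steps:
$t{\left(D,P \right)} = -3 + D$ ($t{\left(D,P \right)} = \left(-4 + D\right) + 1 = -3 + D$)
$A t{\left(1,6 \right)} \left(-100\right) = 33 \left(-3 + 1\right) \left(-100\right) = 33 \left(-2\right) \left(-100\right) = \left(-66\right) \left(-100\right) = 6600$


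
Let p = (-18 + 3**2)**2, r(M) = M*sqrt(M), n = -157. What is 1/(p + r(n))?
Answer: 81/3876454 + 157*I*sqrt(157)/3876454 ≈ 2.0895e-5 + 0.00050747*I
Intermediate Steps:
r(M) = M**(3/2)
p = 81 (p = (-18 + 9)**2 = (-9)**2 = 81)
1/(p + r(n)) = 1/(81 + (-157)**(3/2)) = 1/(81 - 157*I*sqrt(157))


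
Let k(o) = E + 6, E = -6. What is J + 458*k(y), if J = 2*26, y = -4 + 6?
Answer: 52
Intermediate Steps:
y = 2
k(o) = 0 (k(o) = -6 + 6 = 0)
J = 52
J + 458*k(y) = 52 + 458*0 = 52 + 0 = 52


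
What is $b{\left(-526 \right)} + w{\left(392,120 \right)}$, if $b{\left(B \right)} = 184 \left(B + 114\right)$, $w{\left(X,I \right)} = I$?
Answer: $-75688$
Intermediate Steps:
$b{\left(B \right)} = 20976 + 184 B$ ($b{\left(B \right)} = 184 \left(114 + B\right) = 20976 + 184 B$)
$b{\left(-526 \right)} + w{\left(392,120 \right)} = \left(20976 + 184 \left(-526\right)\right) + 120 = \left(20976 - 96784\right) + 120 = -75808 + 120 = -75688$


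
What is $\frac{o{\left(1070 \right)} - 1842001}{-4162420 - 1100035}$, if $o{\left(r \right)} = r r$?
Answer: $\frac{697101}{5262455} \approx 0.13247$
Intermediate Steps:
$o{\left(r \right)} = r^{2}$
$\frac{o{\left(1070 \right)} - 1842001}{-4162420 - 1100035} = \frac{1070^{2} - 1842001}{-4162420 - 1100035} = \frac{1144900 - 1842001}{-5262455} = \left(-697101\right) \left(- \frac{1}{5262455}\right) = \frac{697101}{5262455}$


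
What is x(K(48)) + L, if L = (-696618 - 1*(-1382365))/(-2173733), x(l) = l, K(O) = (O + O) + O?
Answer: 312331805/2173733 ≈ 143.68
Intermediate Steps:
K(O) = 3*O (K(O) = 2*O + O = 3*O)
L = -685747/2173733 (L = (-696618 + 1382365)*(-1/2173733) = 685747*(-1/2173733) = -685747/2173733 ≈ -0.31547)
x(K(48)) + L = 3*48 - 685747/2173733 = 144 - 685747/2173733 = 312331805/2173733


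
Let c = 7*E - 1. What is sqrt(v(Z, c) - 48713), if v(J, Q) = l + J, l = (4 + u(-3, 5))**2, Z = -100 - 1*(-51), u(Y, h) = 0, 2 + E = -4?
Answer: I*sqrt(48746) ≈ 220.78*I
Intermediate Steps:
E = -6 (E = -2 - 4 = -6)
Z = -49 (Z = -100 + 51 = -49)
c = -43 (c = 7*(-6) - 1 = -42 - 1 = -43)
l = 16 (l = (4 + 0)**2 = 4**2 = 16)
v(J, Q) = 16 + J
sqrt(v(Z, c) - 48713) = sqrt((16 - 49) - 48713) = sqrt(-33 - 48713) = sqrt(-48746) = I*sqrt(48746)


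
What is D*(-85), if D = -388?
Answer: 32980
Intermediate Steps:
D*(-85) = -388*(-85) = 32980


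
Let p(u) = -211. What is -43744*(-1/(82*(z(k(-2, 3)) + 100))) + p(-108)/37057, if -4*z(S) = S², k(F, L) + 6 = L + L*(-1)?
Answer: 809723463/138259667 ≈ 5.8565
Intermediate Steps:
k(F, L) = -6 (k(F, L) = -6 + (L + L*(-1)) = -6 + (L - L) = -6 + 0 = -6)
z(S) = -S²/4
-43744*(-1/(82*(z(k(-2, 3)) + 100))) + p(-108)/37057 = -43744*(-1/(82*(-¼*(-6)² + 100))) - 211/37057 = -43744*(-1/(82*(-¼*36 + 100))) - 211*1/37057 = -43744*(-1/(82*(-9 + 100))) - 211/37057 = -43744/((-82*91)) - 211/37057 = -43744/(-7462) - 211/37057 = -43744*(-1/7462) - 211/37057 = 21872/3731 - 211/37057 = 809723463/138259667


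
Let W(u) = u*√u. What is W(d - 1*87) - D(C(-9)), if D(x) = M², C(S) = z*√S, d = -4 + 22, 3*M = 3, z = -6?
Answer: -1 - 69*I*√69 ≈ -1.0 - 573.16*I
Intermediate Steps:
M = 1 (M = (⅓)*3 = 1)
d = 18
W(u) = u^(3/2)
C(S) = -6*√S
D(x) = 1 (D(x) = 1² = 1)
W(d - 1*87) - D(C(-9)) = (18 - 1*87)^(3/2) - 1*1 = (18 - 87)^(3/2) - 1 = (-69)^(3/2) - 1 = -69*I*√69 - 1 = -1 - 69*I*√69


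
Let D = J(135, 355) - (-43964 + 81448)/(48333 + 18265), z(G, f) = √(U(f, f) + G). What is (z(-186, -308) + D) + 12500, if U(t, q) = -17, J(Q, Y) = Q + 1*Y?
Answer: 432535268/33299 + I*√203 ≈ 12989.0 + 14.248*I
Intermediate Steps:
J(Q, Y) = Q + Y
z(G, f) = √(-17 + G)
D = 16297768/33299 (D = (135 + 355) - (-43964 + 81448)/(48333 + 18265) = 490 - 37484/66598 = 490 - 1*18742/33299 = 490 - 18742/33299 = 16297768/33299 ≈ 489.44)
(z(-186, -308) + D) + 12500 = (√(-17 - 186) + 16297768/33299) + 12500 = (√(-203) + 16297768/33299) + 12500 = (I*√203 + 16297768/33299) + 12500 = (16297768/33299 + I*√203) + 12500 = 432535268/33299 + I*√203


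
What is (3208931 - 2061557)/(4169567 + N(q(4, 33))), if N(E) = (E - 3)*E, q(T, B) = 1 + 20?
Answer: 1147374/4169945 ≈ 0.27515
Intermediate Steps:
q(T, B) = 21
N(E) = E*(-3 + E) (N(E) = (-3 + E)*E = E*(-3 + E))
(3208931 - 2061557)/(4169567 + N(q(4, 33))) = (3208931 - 2061557)/(4169567 + 21*(-3 + 21)) = 1147374/(4169567 + 21*18) = 1147374/(4169567 + 378) = 1147374/4169945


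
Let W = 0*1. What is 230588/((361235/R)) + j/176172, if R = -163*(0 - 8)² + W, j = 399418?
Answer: -211818204012761/31819746210 ≈ -6656.8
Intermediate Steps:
W = 0
R = -10432 (R = -163*(0 - 8)² + 0 = -163*(-8)² + 0 = -163*64 + 0 = -10432 + 0 = -10432)
230588/((361235/R)) + j/176172 = 230588/((361235/(-10432))) + 399418/176172 = 230588/((361235*(-1/10432))) + 399418*(1/176172) = 230588/(-361235/10432) + 199709/88086 = 230588*(-10432/361235) + 199709/88086 = -2405494016/361235 + 199709/88086 = -211818204012761/31819746210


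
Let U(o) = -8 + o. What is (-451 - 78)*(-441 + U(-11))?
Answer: 243340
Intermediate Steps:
(-451 - 78)*(-441 + U(-11)) = (-451 - 78)*(-441 + (-8 - 11)) = -529*(-441 - 19) = -529*(-460) = 243340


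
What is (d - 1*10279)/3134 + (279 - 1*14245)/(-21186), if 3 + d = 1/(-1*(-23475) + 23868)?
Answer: -1373459942093/523904928822 ≈ -2.6216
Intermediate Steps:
d = -142028/47343 (d = -3 + 1/(-1*(-23475) + 23868) = -3 + 1/(23475 + 23868) = -3 + 1/47343 = -142028/47343 ≈ -3.0000)
(d - 1*10279)/3134 + (279 - 1*14245)/(-21186) = (-142028/47343 - 1*10279)/3134 + (279 - 1*14245)/(-21186) = (-142028/47343 - 10279)*(1/3134) + (279 - 14245)*(-1/21186) = -486780725/47343*1/3134 - 13966*(-1/21186) = -486780725/148372962 + 6983/10593 = -1373459942093/523904928822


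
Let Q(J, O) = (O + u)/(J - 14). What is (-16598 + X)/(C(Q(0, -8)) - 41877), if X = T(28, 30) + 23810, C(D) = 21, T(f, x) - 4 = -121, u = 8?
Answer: -2365/13952 ≈ -0.16951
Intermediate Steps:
Q(J, O) = (8 + O)/(-14 + J) (Q(J, O) = (O + 8)/(J - 14) = (8 + O)/(-14 + J))
T(f, x) = -117 (T(f, x) = 4 - 121 = -117)
X = 23693 (X = -117 + 23810 = 23693)
(-16598 + X)/(C(Q(0, -8)) - 41877) = (-16598 + 23693)/(21 - 41877) = 7095/(-41856) = 7095*(-1/41856) = -2365/13952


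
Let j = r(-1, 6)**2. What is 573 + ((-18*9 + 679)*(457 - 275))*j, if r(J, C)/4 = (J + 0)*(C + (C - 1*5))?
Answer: 73770269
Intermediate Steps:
r(J, C) = 4*J*(-5 + 2*C) (r(J, C) = 4*((J + 0)*(C + (C - 1*5))) = 4*(J*(C + (C - 5))) = 4*(J*(C + (-5 + C))) = 4*(J*(-5 + 2*C)) = 4*J*(-5 + 2*C))
j = 784 (j = (4*(-1)*(-5 + 2*6))**2 = (4*(-1)*(-5 + 12))**2 = (4*(-1)*7)**2 = (-28)**2 = 784)
573 + ((-18*9 + 679)*(457 - 275))*j = 573 + ((-18*9 + 679)*(457 - 275))*784 = 573 + ((-162 + 679)*182)*784 = 573 + (517*182)*784 = 573 + 94094*784 = 573 + 73769696 = 73770269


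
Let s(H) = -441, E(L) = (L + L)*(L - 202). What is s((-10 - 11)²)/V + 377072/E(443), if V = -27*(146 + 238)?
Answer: 222424859/122990976 ≈ 1.8085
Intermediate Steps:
E(L) = 2*L*(-202 + L) (E(L) = (2*L)*(-202 + L) = 2*L*(-202 + L))
V = -10368 (V = -27*384 = -10368)
s((-10 - 11)²)/V + 377072/E(443) = -441/(-10368) + 377072/((2*443*(-202 + 443))) = -441*(-1/10368) + 377072/((2*443*241)) = 49/1152 + 377072/213526 = 49/1152 + 377072*(1/213526) = 49/1152 + 188536/106763 = 222424859/122990976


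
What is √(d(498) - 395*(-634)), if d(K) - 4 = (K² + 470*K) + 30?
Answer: 12*√5087 ≈ 855.88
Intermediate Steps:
d(K) = 34 + K² + 470*K (d(K) = 4 + ((K² + 470*K) + 30) = 4 + (30 + K² + 470*K) = 34 + K² + 470*K)
√(d(498) - 395*(-634)) = √((34 + 498² + 470*498) - 395*(-634)) = √((34 + 248004 + 234060) + 250430) = √(482098 + 250430) = √732528 = 12*√5087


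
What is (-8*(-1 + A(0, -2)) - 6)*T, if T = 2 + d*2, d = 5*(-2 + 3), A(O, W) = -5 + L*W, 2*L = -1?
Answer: 408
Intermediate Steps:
L = -1/2 (L = (1/2)*(-1) = -1/2 ≈ -0.50000)
A(O, W) = -5 - W/2
d = 5 (d = 5*1 = 5)
T = 12 (T = 2 + 5*2 = 2 + 10 = 12)
(-8*(-1 + A(0, -2)) - 6)*T = (-8*(-1 + (-5 - 1/2*(-2))) - 6)*12 = (-8*(-1 + (-5 + 1)) - 6)*12 = (-8*(-1 - 4) - 6)*12 = (-8*(-5) - 6)*12 = (40 - 6)*12 = 34*12 = 408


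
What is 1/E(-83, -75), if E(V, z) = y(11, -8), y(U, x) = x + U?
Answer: ⅓ ≈ 0.33333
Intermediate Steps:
y(U, x) = U + x
E(V, z) = 3 (E(V, z) = 11 - 8 = 3)
1/E(-83, -75) = 1/3 = ⅓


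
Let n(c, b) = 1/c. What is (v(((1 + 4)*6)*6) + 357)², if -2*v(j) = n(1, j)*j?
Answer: 71289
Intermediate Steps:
v(j) = -j/2 (v(j) = -j/(2*1) = -j/2)
(v(((1 + 4)*6)*6) + 357)² = (-(1 + 4)*6*6/2 + 357)² = (-5*6*6/2 + 357)² = (-15*6 + 357)² = (-½*180 + 357)² = (-90 + 357)² = 267² = 71289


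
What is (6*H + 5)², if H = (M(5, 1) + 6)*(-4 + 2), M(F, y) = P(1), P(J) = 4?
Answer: 13225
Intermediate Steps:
M(F, y) = 4
H = -20 (H = (4 + 6)*(-4 + 2) = 10*(-2) = -20)
(6*H + 5)² = (6*(-20) + 5)² = (-120 + 5)² = (-115)² = 13225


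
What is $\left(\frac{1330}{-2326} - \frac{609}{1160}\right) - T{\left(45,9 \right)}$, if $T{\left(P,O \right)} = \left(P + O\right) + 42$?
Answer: $- \frac{4516943}{46520} \approx -97.097$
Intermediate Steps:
$T{\left(P,O \right)} = 42 + O + P$ ($T{\left(P,O \right)} = \left(O + P\right) + 42 = 42 + O + P$)
$\left(\frac{1330}{-2326} - \frac{609}{1160}\right) - T{\left(45,9 \right)} = \left(\frac{1330}{-2326} - \frac{609}{1160}\right) - \left(42 + 9 + 45\right) = \left(1330 \left(- \frac{1}{2326}\right) - \frac{21}{40}\right) - 96 = \left(- \frac{665}{1163} - \frac{21}{40}\right) - 96 = - \frac{51023}{46520} - 96 = - \frac{4516943}{46520}$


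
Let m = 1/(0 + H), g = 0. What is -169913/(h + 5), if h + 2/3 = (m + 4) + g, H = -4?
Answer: -2038956/97 ≈ -21020.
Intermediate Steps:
m = -¼ (m = 1/(0 - 4) = 1/(-4) = -¼ ≈ -0.25000)
h = 37/12 (h = -⅔ + ((-¼ + 4) + 0) = -⅔ + (15/4 + 0) = -⅔ + 15/4 = 37/12 ≈ 3.0833)
-169913/(h + 5) = -169913/(37/12 + 5) = -169913/97/12 = -169913*12/97 = -2038956/97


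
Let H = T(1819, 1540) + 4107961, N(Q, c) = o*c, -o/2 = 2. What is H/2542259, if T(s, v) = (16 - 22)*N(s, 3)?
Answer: 4108033/2542259 ≈ 1.6159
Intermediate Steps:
o = -4 (o = -2*2 = -4)
N(Q, c) = -4*c
T(s, v) = 72 (T(s, v) = (16 - 22)*(-4*3) = -6*(-12) = 72)
H = 4108033 (H = 72 + 4107961 = 4108033)
H/2542259 = 4108033/2542259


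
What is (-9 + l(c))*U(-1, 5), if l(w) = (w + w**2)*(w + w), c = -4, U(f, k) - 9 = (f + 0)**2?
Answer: -1050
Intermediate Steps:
U(f, k) = 9 + f**2 (U(f, k) = 9 + (f + 0)**2 = 9 + f**2)
l(w) = 2*w*(w + w**2) (l(w) = (w + w**2)*(2*w) = 2*w*(w + w**2))
(-9 + l(c))*U(-1, 5) = (-9 + 2*(-4)**2*(1 - 4))*(9 + (-1)**2) = (-9 + 2*16*(-3))*(9 + 1) = (-9 - 96)*10 = -105*10 = -1050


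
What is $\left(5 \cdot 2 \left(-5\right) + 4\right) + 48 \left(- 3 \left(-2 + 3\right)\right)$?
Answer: $-190$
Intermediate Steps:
$\left(5 \cdot 2 \left(-5\right) + 4\right) + 48 \left(- 3 \left(-2 + 3\right)\right) = \left(5 \left(-10\right) + 4\right) + 48 \left(\left(-3\right) 1\right) = \left(-50 + 4\right) + 48 \left(-3\right) = -46 - 144 = -190$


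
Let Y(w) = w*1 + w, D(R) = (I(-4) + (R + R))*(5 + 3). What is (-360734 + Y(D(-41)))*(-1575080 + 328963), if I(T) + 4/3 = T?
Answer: 1353774032098/3 ≈ 4.5126e+11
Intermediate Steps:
I(T) = -4/3 + T
D(R) = -128/3 + 16*R (D(R) = ((-4/3 - 4) + (R + R))*(5 + 3) = (-16/3 + 2*R)*8 = -128/3 + 16*R)
Y(w) = 2*w (Y(w) = w + w = 2*w)
(-360734 + Y(D(-41)))*(-1575080 + 328963) = (-360734 + 2*(-128/3 + 16*(-41)))*(-1575080 + 328963) = (-360734 + 2*(-128/3 - 656))*(-1246117) = (-360734 + 2*(-2096/3))*(-1246117) = (-360734 - 4192/3)*(-1246117) = -1086394/3*(-1246117) = 1353774032098/3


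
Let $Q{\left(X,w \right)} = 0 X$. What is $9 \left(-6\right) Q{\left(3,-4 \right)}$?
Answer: $0$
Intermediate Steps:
$Q{\left(X,w \right)} = 0$
$9 \left(-6\right) Q{\left(3,-4 \right)} = 9 \left(-6\right) 0 = \left(-54\right) 0 = 0$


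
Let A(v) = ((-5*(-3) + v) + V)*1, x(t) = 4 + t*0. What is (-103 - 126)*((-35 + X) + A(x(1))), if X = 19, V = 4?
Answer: -1603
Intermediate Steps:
x(t) = 4 (x(t) = 4 + 0 = 4)
A(v) = 19 + v (A(v) = ((-5*(-3) + v) + 4)*1 = ((15 + v) + 4)*1 = (19 + v)*1 = 19 + v)
(-103 - 126)*((-35 + X) + A(x(1))) = (-103 - 126)*((-35 + 19) + (19 + 4)) = -229*(-16 + 23) = -229*7 = -1603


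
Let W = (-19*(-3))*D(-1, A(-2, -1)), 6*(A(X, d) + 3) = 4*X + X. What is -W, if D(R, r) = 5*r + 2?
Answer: 1216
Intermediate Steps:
A(X, d) = -3 + 5*X/6 (A(X, d) = -3 + (4*X + X)/6 = -3 + (5*X)/6 = -3 + 5*X/6)
D(R, r) = 2 + 5*r
W = -1216 (W = (-19*(-3))*(2 + 5*(-3 + (⅚)*(-2))) = 57*(2 + 5*(-3 - 5/3)) = 57*(2 + 5*(-14/3)) = 57*(2 - 70/3) = 57*(-64/3) = -1216)
-W = -1*(-1216) = 1216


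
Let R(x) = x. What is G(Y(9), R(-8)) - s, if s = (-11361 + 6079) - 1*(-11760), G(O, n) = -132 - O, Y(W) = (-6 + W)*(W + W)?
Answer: -6664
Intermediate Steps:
Y(W) = 2*W*(-6 + W) (Y(W) = (-6 + W)*(2*W) = 2*W*(-6 + W))
s = 6478 (s = -5282 + 11760 = 6478)
G(Y(9), R(-8)) - s = (-132 - 2*9*(-6 + 9)) - 1*6478 = (-132 - 2*9*3) - 6478 = (-132 - 1*54) - 6478 = (-132 - 54) - 6478 = -186 - 6478 = -6664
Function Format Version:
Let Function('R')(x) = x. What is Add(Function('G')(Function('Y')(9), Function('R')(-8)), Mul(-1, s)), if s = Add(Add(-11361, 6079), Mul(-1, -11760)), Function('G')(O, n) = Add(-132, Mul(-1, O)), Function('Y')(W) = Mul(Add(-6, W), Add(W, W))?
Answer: -6664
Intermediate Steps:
Function('Y')(W) = Mul(2, W, Add(-6, W)) (Function('Y')(W) = Mul(Add(-6, W), Mul(2, W)) = Mul(2, W, Add(-6, W)))
s = 6478 (s = Add(-5282, 11760) = 6478)
Add(Function('G')(Function('Y')(9), Function('R')(-8)), Mul(-1, s)) = Add(Add(-132, Mul(-1, Mul(2, 9, Add(-6, 9)))), Mul(-1, 6478)) = Add(Add(-132, Mul(-1, Mul(2, 9, 3))), -6478) = Add(Add(-132, Mul(-1, 54)), -6478) = Add(Add(-132, -54), -6478) = Add(-186, -6478) = -6664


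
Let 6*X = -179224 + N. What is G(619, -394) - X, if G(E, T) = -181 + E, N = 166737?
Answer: 15115/6 ≈ 2519.2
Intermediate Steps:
X = -12487/6 (X = (-179224 + 166737)/6 = (⅙)*(-12487) = -12487/6 ≈ -2081.2)
G(619, -394) - X = (-181 + 619) - 1*(-12487/6) = 438 + 12487/6 = 15115/6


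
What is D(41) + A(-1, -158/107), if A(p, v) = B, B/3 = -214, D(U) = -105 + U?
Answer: -706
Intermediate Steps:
B = -642 (B = 3*(-214) = -642)
A(p, v) = -642
D(41) + A(-1, -158/107) = (-105 + 41) - 642 = -64 - 642 = -706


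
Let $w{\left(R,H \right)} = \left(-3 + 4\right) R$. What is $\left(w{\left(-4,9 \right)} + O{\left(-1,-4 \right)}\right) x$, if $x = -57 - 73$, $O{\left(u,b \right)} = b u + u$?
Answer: $130$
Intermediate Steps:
$O{\left(u,b \right)} = u + b u$
$w{\left(R,H \right)} = R$ ($w{\left(R,H \right)} = 1 R = R$)
$x = -130$ ($x = -57 - 73 = -130$)
$\left(w{\left(-4,9 \right)} + O{\left(-1,-4 \right)}\right) x = \left(-4 - \left(1 - 4\right)\right) \left(-130\right) = \left(-4 - -3\right) \left(-130\right) = \left(-4 + 3\right) \left(-130\right) = \left(-1\right) \left(-130\right) = 130$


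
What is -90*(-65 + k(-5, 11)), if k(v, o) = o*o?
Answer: -5040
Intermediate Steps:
k(v, o) = o**2
-90*(-65 + k(-5, 11)) = -90*(-65 + 11**2) = -90*(-65 + 121) = -90*56 = -5040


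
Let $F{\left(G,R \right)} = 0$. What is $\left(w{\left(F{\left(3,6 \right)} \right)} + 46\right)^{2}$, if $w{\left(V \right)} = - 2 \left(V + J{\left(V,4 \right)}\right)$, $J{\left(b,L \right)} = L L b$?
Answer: $2116$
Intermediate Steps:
$J{\left(b,L \right)} = b L^{2}$ ($J{\left(b,L \right)} = L^{2} b = b L^{2}$)
$w{\left(V \right)} = - 34 V$ ($w{\left(V \right)} = - 2 \left(V + V 4^{2}\right) = - 2 \left(V + V 16\right) = - 2 \left(V + 16 V\right) = - 2 \cdot 17 V = - 34 V$)
$\left(w{\left(F{\left(3,6 \right)} \right)} + 46\right)^{2} = \left(\left(-34\right) 0 + 46\right)^{2} = \left(0 + 46\right)^{2} = 46^{2} = 2116$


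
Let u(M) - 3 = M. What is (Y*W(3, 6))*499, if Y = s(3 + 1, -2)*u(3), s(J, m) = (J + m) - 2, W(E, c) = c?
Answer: 0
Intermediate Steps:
u(M) = 3 + M
s(J, m) = -2 + J + m
Y = 0 (Y = (-2 + (3 + 1) - 2)*(3 + 3) = (-2 + 4 - 2)*6 = 0*6 = 0)
(Y*W(3, 6))*499 = (0*6)*499 = 0*499 = 0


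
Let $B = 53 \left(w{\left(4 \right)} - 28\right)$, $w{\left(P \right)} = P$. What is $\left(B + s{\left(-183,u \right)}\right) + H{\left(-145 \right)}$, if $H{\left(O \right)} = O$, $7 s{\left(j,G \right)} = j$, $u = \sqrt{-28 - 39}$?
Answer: $- \frac{10102}{7} \approx -1443.1$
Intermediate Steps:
$u = i \sqrt{67}$ ($u = \sqrt{-67} = i \sqrt{67} \approx 8.1853 i$)
$s{\left(j,G \right)} = \frac{j}{7}$
$B = -1272$ ($B = 53 \left(4 - 28\right) = 53 \left(-24\right) = -1272$)
$\left(B + s{\left(-183,u \right)}\right) + H{\left(-145 \right)} = \left(-1272 + \frac{1}{7} \left(-183\right)\right) - 145 = \left(-1272 - \frac{183}{7}\right) - 145 = - \frac{9087}{7} - 145 = - \frac{10102}{7}$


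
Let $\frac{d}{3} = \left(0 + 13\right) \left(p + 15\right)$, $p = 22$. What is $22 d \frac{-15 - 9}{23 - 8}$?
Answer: $- \frac{253968}{5} \approx -50794.0$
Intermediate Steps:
$d = 1443$ ($d = 3 \left(0 + 13\right) \left(22 + 15\right) = 3 \cdot 13 \cdot 37 = 3 \cdot 481 = 1443$)
$22 d \frac{-15 - 9}{23 - 8} = 22 \cdot 1443 \frac{-15 - 9}{23 - 8} = 31746 \left(- \frac{24}{15}\right) = 31746 \left(\left(-24\right) \frac{1}{15}\right) = 31746 \left(- \frac{8}{5}\right) = - \frac{253968}{5}$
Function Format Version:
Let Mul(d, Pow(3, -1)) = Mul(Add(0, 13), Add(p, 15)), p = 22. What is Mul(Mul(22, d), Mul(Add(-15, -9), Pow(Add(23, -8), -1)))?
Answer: Rational(-253968, 5) ≈ -50794.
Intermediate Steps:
d = 1443 (d = Mul(3, Mul(Add(0, 13), Add(22, 15))) = Mul(3, Mul(13, 37)) = Mul(3, 481) = 1443)
Mul(Mul(22, d), Mul(Add(-15, -9), Pow(Add(23, -8), -1))) = Mul(Mul(22, 1443), Mul(Add(-15, -9), Pow(Add(23, -8), -1))) = Mul(31746, Mul(-24, Pow(15, -1))) = Mul(31746, Mul(-24, Rational(1, 15))) = Mul(31746, Rational(-8, 5)) = Rational(-253968, 5)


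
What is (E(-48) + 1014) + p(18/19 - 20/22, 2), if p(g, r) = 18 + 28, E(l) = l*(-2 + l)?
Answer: 3460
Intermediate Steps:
p(g, r) = 46
(E(-48) + 1014) + p(18/19 - 20/22, 2) = (-48*(-2 - 48) + 1014) + 46 = (-48*(-50) + 1014) + 46 = (2400 + 1014) + 46 = 3414 + 46 = 3460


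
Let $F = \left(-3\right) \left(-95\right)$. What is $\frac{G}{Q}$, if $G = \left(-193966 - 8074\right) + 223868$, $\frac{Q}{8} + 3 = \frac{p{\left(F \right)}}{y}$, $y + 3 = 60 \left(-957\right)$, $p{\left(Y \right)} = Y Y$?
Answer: $- \frac{34817479}{56332} \approx -618.08$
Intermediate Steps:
$F = 285$
$p{\left(Y \right)} = Y^{2}$
$y = -57423$ ($y = -3 + 60 \left(-957\right) = -3 - 57420 = -57423$)
$Q = - \frac{675984}{19141}$ ($Q = -24 + 8 \frac{285^{2}}{-57423} = -24 + 8 \cdot 81225 \left(- \frac{1}{57423}\right) = -24 + 8 \left(- \frac{27075}{19141}\right) = -24 - \frac{216600}{19141} = - \frac{675984}{19141} \approx -35.316$)
$G = 21828$ ($G = -202040 + 223868 = 21828$)
$\frac{G}{Q} = \frac{21828}{- \frac{675984}{19141}} = 21828 \left(- \frac{19141}{675984}\right) = - \frac{34817479}{56332}$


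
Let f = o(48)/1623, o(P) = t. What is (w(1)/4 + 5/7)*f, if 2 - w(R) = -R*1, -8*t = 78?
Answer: -533/60592 ≈ -0.0087965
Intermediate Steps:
t = -39/4 (t = -⅛*78 = -39/4 ≈ -9.7500)
o(P) = -39/4
w(R) = 2 + R (w(R) = 2 - (-R) = 2 - (-1)*R = 2 + R)
f = -13/2164 (f = -39/4/1623 = -39/4*1/1623 = -13/2164 ≈ -0.0060074)
(w(1)/4 + 5/7)*f = ((2 + 1)/4 + 5/7)*(-13/2164) = (3*(¼) + 5*(⅐))*(-13/2164) = (¾ + 5/7)*(-13/2164) = (41/28)*(-13/2164) = -533/60592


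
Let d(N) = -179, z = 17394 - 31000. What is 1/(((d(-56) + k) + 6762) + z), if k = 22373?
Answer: 1/15350 ≈ 6.5147e-5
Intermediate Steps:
z = -13606
1/(((d(-56) + k) + 6762) + z) = 1/(((-179 + 22373) + 6762) - 13606) = 1/((22194 + 6762) - 13606) = 1/(28956 - 13606) = 1/15350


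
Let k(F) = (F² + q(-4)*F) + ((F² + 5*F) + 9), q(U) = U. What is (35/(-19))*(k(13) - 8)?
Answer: -12320/19 ≈ -648.42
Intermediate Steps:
k(F) = 9 + F + 2*F² (k(F) = (F² - 4*F) + ((F² + 5*F) + 9) = (F² - 4*F) + (9 + F² + 5*F) = 9 + F + 2*F²)
(35/(-19))*(k(13) - 8) = (35/(-19))*((9 + 13 + 2*13²) - 8) = (35*(-1/19))*((9 + 13 + 2*169) - 8) = -35*((9 + 13 + 338) - 8)/19 = -35*(360 - 8)/19 = -35/19*352 = -12320/19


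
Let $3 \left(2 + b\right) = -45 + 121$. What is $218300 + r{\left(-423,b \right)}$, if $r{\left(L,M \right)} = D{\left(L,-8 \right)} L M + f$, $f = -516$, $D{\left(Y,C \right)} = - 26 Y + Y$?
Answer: $-104157466$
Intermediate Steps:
$D{\left(Y,C \right)} = - 25 Y$
$b = \frac{70}{3}$ ($b = -2 + \frac{-45 + 121}{3} = -2 + \frac{1}{3} \cdot 76 = -2 + \frac{76}{3} = \frac{70}{3} \approx 23.333$)
$r{\left(L,M \right)} = -516 - 25 M L^{2}$ ($r{\left(L,M \right)} = - 25 L L M - 516 = - 25 L^{2} M - 516 = - 25 M L^{2} - 516 = -516 - 25 M L^{2}$)
$218300 + r{\left(-423,b \right)} = 218300 - \left(516 + \frac{1750 \left(-423\right)^{2}}{3}\right) = 218300 - \left(516 + \frac{1750}{3} \cdot 178929\right) = 218300 - 104375766 = -104157466$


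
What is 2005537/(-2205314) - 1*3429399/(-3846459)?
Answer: -50438072399/2827549961042 ≈ -0.017838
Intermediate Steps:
2005537/(-2205314) - 1*3429399/(-3846459) = 2005537*(-1/2205314) - 3429399*(-1/3846459) = -2005537/2205314 + 1143133/1282153 = -50438072399/2827549961042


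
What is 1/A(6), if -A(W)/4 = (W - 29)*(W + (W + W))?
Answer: 1/1656 ≈ 0.00060386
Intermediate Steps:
A(W) = -12*W*(-29 + W) (A(W) = -4*(W - 29)*(W + (W + W)) = -4*(-29 + W)*(W + 2*W) = -4*(-29 + W)*3*W = -12*W*(-29 + W))
1/A(6) = 1/(12*6*(29 - 1*6)) = 1/(12*6*(29 - 6)) = 1/(12*6*23) = 1/1656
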